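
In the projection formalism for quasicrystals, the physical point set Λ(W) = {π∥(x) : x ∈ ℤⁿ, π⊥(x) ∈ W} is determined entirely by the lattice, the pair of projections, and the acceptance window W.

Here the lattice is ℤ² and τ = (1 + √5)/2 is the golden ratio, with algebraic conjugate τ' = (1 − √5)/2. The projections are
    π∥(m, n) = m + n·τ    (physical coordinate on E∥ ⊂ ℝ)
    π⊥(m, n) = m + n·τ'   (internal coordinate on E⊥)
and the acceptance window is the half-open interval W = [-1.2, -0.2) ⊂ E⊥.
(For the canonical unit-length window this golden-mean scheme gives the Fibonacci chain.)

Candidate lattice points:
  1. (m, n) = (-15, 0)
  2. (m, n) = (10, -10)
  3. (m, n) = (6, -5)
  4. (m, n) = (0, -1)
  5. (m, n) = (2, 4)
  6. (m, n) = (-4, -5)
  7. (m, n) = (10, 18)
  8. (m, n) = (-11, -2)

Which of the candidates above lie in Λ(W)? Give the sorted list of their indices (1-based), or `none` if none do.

Numerically τ ≈ 1.61803 and τ' = −1/τ ≈ -0.61803.
candidate 1: (m,n)=(-15,0) → π∥ = -15+0·τ ≈ -15.00000, π⊥ = -15+0·τ' ≈ -15.00000 ∉ [-1.2, -0.2) ⇒ out
candidate 2: (m,n)=(10,-10) → π∥ = 10-10·τ ≈ -6.18034, π⊥ = 10-10·τ' ≈ 16.18034 ∉ [-1.2, -0.2) ⇒ out
candidate 3: (m,n)=(6,-5) → π∥ = 6-5·τ ≈ -2.09017, π⊥ = 6-5·τ' ≈ 9.09017 ∉ [-1.2, -0.2) ⇒ out
candidate 4: (m,n)=(0,-1) → π∥ = 0-1·τ ≈ -1.61803, π⊥ = 0-1·τ' ≈ 0.61803 ∉ [-1.2, -0.2) ⇒ out
candidate 5: (m,n)=(2,4) → π∥ = 2+4·τ ≈ 8.47214, π⊥ = 2+4·τ' ≈ -0.47214 ∈ [-1.2, -0.2) ⇒ IN Λ
candidate 6: (m,n)=(-4,-5) → π∥ = -4-5·τ ≈ -12.09017, π⊥ = -4-5·τ' ≈ -0.90983 ∈ [-1.2, -0.2) ⇒ IN Λ
candidate 7: (m,n)=(10,18) → π∥ = 10+18·τ ≈ 39.12461, π⊥ = 10+18·τ' ≈ -1.12461 ∈ [-1.2, -0.2) ⇒ IN Λ
candidate 8: (m,n)=(-11,-2) → π∥ = -11-2·τ ≈ -14.23607, π⊥ = -11-2·τ' ≈ -9.76393 ∉ [-1.2, -0.2) ⇒ out

5, 6, 7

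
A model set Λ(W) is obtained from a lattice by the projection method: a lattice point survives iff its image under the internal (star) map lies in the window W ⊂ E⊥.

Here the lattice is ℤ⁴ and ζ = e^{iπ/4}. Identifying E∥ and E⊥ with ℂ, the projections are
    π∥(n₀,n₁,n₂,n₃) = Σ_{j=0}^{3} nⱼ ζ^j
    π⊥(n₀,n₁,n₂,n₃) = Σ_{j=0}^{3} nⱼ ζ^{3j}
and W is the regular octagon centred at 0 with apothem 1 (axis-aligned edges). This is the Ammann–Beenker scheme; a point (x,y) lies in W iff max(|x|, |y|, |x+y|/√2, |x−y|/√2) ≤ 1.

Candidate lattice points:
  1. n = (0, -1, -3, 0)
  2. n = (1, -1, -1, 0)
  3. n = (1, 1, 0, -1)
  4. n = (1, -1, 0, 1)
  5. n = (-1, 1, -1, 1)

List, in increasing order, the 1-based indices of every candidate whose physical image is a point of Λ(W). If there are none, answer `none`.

3

Internal map: ζ^{3j} for j=0..3 gives (1,0), (−√2/2,√2/2), (0,−1), (√2/2,√2/2).
candidate 1: n = (0, -1, -3, 0) → π⊥ ≈ (+0.70711, +2.29289); max(|x|,|y|,|x±y|/√2) = 2.29289 > 1 ⇒ ∉ W
candidate 2: n = (1, -1, -1, 0) → π⊥ ≈ (+1.70711, +0.29289); max(|x|,|y|,|x±y|/√2) = 1.70711 > 1 ⇒ ∉ W
candidate 3: n = (1, 1, 0, -1) → π⊥ ≈ (-0.41421, +0.00000); max(|x|,|y|,|x±y|/√2) = 0.41421 ≤ 1 ⇒ ∈ W
candidate 4: n = (1, -1, 0, 1) → π⊥ ≈ (+2.41421, +0.00000); max(|x|,|y|,|x±y|/√2) = 2.41421 > 1 ⇒ ∉ W
candidate 5: n = (-1, 1, -1, 1) → π⊥ ≈ (-1.00000, +2.41421); max(|x|,|y|,|x±y|/√2) = 2.41421 > 1 ⇒ ∉ W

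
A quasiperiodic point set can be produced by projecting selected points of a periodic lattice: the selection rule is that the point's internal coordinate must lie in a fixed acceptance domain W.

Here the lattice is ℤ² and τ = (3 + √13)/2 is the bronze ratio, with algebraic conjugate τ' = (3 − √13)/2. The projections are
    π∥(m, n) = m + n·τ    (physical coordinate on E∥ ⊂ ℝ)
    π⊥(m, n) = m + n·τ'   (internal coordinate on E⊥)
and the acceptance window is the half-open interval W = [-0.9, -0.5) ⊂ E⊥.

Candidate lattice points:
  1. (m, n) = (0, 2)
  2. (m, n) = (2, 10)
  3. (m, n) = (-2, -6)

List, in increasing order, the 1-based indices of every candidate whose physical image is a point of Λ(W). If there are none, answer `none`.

Numerically τ ≈ 3.302776 and τ' = −1/τ ≈ -0.302776.
#1 (0,2): internal coord 0 + (2)·τ' = -0.605551; -0.605551 ∈ [-0.9, -0.5) → IN Λ
#2 (2,10): internal coord 2 + (10)·τ' = -1.027756; -1.027756 ∉ [-0.9, -0.5) → out
#3 (-2,-6): internal coord -2 + (-6)·τ' = -0.183346; -0.183346 ∉ [-0.9, -0.5) → out

1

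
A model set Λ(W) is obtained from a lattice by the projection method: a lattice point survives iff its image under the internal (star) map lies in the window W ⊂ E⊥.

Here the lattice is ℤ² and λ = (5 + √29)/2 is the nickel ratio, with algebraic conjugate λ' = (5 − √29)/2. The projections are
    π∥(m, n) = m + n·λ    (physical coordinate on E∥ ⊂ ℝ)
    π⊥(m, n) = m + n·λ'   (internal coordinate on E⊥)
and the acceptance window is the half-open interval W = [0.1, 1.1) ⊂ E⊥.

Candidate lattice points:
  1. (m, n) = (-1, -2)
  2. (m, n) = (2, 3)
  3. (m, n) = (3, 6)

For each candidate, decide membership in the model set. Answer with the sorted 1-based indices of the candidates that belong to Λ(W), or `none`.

none

Numerically λ ≈ 5.1926 and λ' = −1/λ ≈ -0.1926.
#1 (-1,-2): internal coord -1 + (-2)·λ' = -0.6148; -0.6148 ∉ [0.1, 1.1) → out
#2 (2,3): internal coord 2 + (3)·λ' = +1.4223; +1.4223 ∉ [0.1, 1.1) → out
#3 (3,6): internal coord 3 + (6)·λ' = +1.8445; +1.8445 ∉ [0.1, 1.1) → out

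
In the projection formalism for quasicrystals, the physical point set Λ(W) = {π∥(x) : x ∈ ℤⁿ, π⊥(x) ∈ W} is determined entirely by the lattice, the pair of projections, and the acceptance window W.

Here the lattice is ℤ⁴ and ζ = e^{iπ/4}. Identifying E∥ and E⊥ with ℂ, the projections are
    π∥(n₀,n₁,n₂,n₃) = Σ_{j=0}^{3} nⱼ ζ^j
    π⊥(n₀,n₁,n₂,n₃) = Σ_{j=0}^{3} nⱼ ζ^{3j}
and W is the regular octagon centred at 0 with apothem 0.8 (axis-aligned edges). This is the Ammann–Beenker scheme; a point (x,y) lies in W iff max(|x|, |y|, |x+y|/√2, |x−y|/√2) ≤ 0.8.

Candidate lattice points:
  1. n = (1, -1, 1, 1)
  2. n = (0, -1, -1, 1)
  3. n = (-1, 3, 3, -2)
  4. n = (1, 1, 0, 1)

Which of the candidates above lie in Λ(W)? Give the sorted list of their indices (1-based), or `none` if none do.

Internal map: ζ^{3j} for j=0..3 gives (1,0), (−√2/2,√2/2), (0,−1), (√2/2,√2/2).
#1 (1, -1, 1, 1): internal (2.414214, -1.000000); octagon support 2.414214 vs apothem 0.8 → ∉ W
#2 (0, -1, -1, 1): internal (1.414214, 1.000000); octagon support 1.707107 vs apothem 0.8 → ∉ W
#3 (-1, 3, 3, -2): internal (-4.535534, -2.292893); octagon support 4.828427 vs apothem 0.8 → ∉ W
#4 (1, 1, 0, 1): internal (1.000000, 1.414214); octagon support 1.707107 vs apothem 0.8 → ∉ W

none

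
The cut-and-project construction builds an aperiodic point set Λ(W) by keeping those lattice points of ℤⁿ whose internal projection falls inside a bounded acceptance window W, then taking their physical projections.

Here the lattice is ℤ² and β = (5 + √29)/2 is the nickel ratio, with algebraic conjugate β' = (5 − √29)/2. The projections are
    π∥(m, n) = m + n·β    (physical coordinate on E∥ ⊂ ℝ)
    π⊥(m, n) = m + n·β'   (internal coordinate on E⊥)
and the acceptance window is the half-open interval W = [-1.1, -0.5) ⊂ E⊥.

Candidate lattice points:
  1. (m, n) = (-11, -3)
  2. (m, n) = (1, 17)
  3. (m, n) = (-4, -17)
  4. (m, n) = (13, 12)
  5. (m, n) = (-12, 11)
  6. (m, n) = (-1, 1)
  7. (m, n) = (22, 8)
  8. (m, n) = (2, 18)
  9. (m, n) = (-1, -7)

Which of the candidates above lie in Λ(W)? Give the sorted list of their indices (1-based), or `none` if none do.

Compute β' = (5−√29)/2 = -0.19258, so π⊥(m,n) = m -0.19258·n.
candidate 1: (m,n)=(-11,-3) → π∥ = -11-3·β ≈ -26.57775, π⊥ = -11-3·β' ≈ -10.42225 ∉ [-1.1, -0.5) ⇒ out
candidate 2: (m,n)=(1,17) → π∥ = 1+17·β ≈ 89.27390, π⊥ = 1+17·β' ≈ -2.27390 ∉ [-1.1, -0.5) ⇒ out
candidate 3: (m,n)=(-4,-17) → π∥ = -4-17·β ≈ -92.27390, π⊥ = -4-17·β' ≈ -0.72610 ∈ [-1.1, -0.5) ⇒ IN Λ
candidate 4: (m,n)=(13,12) → π∥ = 13+12·β ≈ 75.31099, π⊥ = 13+12·β' ≈ 10.68901 ∉ [-1.1, -0.5) ⇒ out
candidate 5: (m,n)=(-12,11) → π∥ = -12+11·β ≈ 45.11841, π⊥ = -12+11·β' ≈ -14.11841 ∉ [-1.1, -0.5) ⇒ out
candidate 6: (m,n)=(-1,1) → π∥ = -1+1·β ≈ 4.19258, π⊥ = -1+1·β' ≈ -1.19258 ∉ [-1.1, -0.5) ⇒ out
candidate 7: (m,n)=(22,8) → π∥ = 22+8·β ≈ 63.54066, π⊥ = 22+8·β' ≈ 20.45934 ∉ [-1.1, -0.5) ⇒ out
candidate 8: (m,n)=(2,18) → π∥ = 2+18·β ≈ 95.46648, π⊥ = 2+18·β' ≈ -1.46648 ∉ [-1.1, -0.5) ⇒ out
candidate 9: (m,n)=(-1,-7) → π∥ = -1-7·β ≈ -37.34808, π⊥ = -1-7·β' ≈ 0.34808 ∉ [-1.1, -0.5) ⇒ out

3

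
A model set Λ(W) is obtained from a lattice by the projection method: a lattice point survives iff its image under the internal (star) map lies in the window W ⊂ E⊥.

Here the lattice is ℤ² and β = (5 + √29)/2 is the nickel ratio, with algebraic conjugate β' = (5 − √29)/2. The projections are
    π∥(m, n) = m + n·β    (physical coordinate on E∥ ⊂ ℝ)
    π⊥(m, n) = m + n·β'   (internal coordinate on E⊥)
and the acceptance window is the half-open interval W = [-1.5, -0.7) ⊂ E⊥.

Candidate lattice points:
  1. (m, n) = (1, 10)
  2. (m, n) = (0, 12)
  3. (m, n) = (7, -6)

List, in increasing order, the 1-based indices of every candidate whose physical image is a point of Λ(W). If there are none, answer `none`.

Compute β' = (5−√29)/2 = -0.1926, so π⊥(m,n) = m -0.1926·n.
#1 (1,10): internal coord 1 + (10)·β' = -0.9258; -0.9258 ∈ [-1.5, -0.7) → IN Λ
#2 (0,12): internal coord 0 + (12)·β' = -2.3110; -2.3110 ∉ [-1.5, -0.7) → out
#3 (7,-6): internal coord 7 + (-6)·β' = +8.1555; +8.1555 ∉ [-1.5, -0.7) → out

1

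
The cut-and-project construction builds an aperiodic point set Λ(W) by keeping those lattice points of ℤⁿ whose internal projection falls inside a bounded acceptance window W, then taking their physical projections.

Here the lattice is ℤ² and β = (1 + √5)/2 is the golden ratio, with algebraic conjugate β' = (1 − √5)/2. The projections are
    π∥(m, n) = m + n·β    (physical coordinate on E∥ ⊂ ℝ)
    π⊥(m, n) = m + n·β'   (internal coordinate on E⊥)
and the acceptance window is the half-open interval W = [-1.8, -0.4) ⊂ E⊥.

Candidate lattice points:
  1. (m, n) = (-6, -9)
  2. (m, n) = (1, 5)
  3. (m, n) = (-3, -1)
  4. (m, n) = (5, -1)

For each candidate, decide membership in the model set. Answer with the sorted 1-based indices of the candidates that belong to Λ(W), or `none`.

Compute β' = (1−√5)/2 = -0.618034, so π⊥(m,n) = m -0.618034·n.
candidate 1: (m,n)=(-6,-9) → π∥ = -6-9·β ≈ -20.562306, π⊥ = -6-9·β' ≈ -0.437694 ∈ [-1.8, -0.4) ⇒ IN Λ
candidate 2: (m,n)=(1,5) → π∥ = 1+5·β ≈ 9.090170, π⊥ = 1+5·β' ≈ -2.090170 ∉ [-1.8, -0.4) ⇒ out
candidate 3: (m,n)=(-3,-1) → π∥ = -3-1·β ≈ -4.618034, π⊥ = -3-1·β' ≈ -2.381966 ∉ [-1.8, -0.4) ⇒ out
candidate 4: (m,n)=(5,-1) → π∥ = 5-1·β ≈ 3.381966, π⊥ = 5-1·β' ≈ 5.618034 ∉ [-1.8, -0.4) ⇒ out

1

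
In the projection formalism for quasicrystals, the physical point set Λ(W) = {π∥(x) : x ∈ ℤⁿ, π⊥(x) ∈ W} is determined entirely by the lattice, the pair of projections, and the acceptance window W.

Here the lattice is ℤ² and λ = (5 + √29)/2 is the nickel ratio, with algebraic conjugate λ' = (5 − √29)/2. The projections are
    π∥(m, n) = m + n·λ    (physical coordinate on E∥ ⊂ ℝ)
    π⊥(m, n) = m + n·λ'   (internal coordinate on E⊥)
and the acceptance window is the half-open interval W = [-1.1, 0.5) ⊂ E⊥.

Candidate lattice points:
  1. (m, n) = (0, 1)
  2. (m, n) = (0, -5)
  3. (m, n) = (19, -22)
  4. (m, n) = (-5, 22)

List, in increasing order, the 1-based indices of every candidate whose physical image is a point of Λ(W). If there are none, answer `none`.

1

Compute λ' = (5−√29)/2 = -0.1926, so π⊥(m,n) = m -0.1926·n.
#1 (0,1): internal coord 0 + (1)·λ' = -0.1926; -0.1926 ∈ [-1.1, 0.5) → IN Λ
#2 (0,-5): internal coord 0 + (-5)·λ' = +0.9629; +0.9629 ∉ [-1.1, 0.5) → out
#3 (19,-22): internal coord 19 + (-22)·λ' = +23.2368; +23.2368 ∉ [-1.1, 0.5) → out
#4 (-5,22): internal coord -5 + (22)·λ' = -9.2368; -9.2368 ∉ [-1.1, 0.5) → out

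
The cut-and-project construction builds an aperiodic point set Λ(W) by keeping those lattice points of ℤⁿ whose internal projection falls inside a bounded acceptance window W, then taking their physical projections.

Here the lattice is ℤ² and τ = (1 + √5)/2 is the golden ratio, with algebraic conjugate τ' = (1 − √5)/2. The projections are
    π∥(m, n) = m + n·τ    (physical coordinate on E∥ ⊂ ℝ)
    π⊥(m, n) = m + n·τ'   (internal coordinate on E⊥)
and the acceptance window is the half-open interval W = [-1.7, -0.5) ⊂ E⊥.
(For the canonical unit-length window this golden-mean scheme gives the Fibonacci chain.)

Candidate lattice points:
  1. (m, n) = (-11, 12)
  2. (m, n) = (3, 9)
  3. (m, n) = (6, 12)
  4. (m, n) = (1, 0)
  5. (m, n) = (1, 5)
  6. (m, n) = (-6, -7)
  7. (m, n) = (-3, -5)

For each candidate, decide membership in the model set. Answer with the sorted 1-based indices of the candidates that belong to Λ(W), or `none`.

Numerically τ ≈ 1.6180 and τ' = −1/τ ≈ -0.6180.
candidate 1: (m,n)=(-11,12) → π∥ = -11+12·τ ≈ 8.4164, π⊥ = -11+12·τ' ≈ -18.4164 ∉ [-1.7, -0.5) ⇒ out
candidate 2: (m,n)=(3,9) → π∥ = 3+9·τ ≈ 17.5623, π⊥ = 3+9·τ' ≈ -2.5623 ∉ [-1.7, -0.5) ⇒ out
candidate 3: (m,n)=(6,12) → π∥ = 6+12·τ ≈ 25.4164, π⊥ = 6+12·τ' ≈ -1.4164 ∈ [-1.7, -0.5) ⇒ IN Λ
candidate 4: (m,n)=(1,0) → π∥ = 1+0·τ ≈ 1.0000, π⊥ = 1+0·τ' ≈ 1.0000 ∉ [-1.7, -0.5) ⇒ out
candidate 5: (m,n)=(1,5) → π∥ = 1+5·τ ≈ 9.0902, π⊥ = 1+5·τ' ≈ -2.0902 ∉ [-1.7, -0.5) ⇒ out
candidate 6: (m,n)=(-6,-7) → π∥ = -6-7·τ ≈ -17.3262, π⊥ = -6-7·τ' ≈ -1.6738 ∈ [-1.7, -0.5) ⇒ IN Λ
candidate 7: (m,n)=(-3,-5) → π∥ = -3-5·τ ≈ -11.0902, π⊥ = -3-5·τ' ≈ 0.0902 ∉ [-1.7, -0.5) ⇒ out

3, 6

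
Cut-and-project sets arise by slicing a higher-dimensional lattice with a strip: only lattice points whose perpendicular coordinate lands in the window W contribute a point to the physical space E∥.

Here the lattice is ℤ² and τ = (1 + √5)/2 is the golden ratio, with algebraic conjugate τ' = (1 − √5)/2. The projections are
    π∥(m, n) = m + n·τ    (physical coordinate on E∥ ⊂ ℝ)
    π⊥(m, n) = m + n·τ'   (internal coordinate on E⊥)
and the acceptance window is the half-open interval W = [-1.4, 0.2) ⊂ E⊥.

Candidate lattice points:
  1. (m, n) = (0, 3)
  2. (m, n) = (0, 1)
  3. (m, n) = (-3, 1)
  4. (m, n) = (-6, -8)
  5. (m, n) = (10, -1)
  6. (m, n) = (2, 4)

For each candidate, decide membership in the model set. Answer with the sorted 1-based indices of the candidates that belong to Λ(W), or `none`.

Compute τ' = (1−√5)/2 = -0.6180, so π⊥(m,n) = m -0.6180·n.
#1 (0,3): internal coord 0 + (3)·τ' = -1.8541; -1.8541 ∉ [-1.4, 0.2) → out
#2 (0,1): internal coord 0 + (1)·τ' = -0.6180; -0.6180 ∈ [-1.4, 0.2) → IN Λ
#3 (-3,1): internal coord -3 + (1)·τ' = -3.6180; -3.6180 ∉ [-1.4, 0.2) → out
#4 (-6,-8): internal coord -6 + (-8)·τ' = -1.0557; -1.0557 ∈ [-1.4, 0.2) → IN Λ
#5 (10,-1): internal coord 10 + (-1)·τ' = +10.6180; +10.6180 ∉ [-1.4, 0.2) → out
#6 (2,4): internal coord 2 + (4)·τ' = -0.4721; -0.4721 ∈ [-1.4, 0.2) → IN Λ

2, 4, 6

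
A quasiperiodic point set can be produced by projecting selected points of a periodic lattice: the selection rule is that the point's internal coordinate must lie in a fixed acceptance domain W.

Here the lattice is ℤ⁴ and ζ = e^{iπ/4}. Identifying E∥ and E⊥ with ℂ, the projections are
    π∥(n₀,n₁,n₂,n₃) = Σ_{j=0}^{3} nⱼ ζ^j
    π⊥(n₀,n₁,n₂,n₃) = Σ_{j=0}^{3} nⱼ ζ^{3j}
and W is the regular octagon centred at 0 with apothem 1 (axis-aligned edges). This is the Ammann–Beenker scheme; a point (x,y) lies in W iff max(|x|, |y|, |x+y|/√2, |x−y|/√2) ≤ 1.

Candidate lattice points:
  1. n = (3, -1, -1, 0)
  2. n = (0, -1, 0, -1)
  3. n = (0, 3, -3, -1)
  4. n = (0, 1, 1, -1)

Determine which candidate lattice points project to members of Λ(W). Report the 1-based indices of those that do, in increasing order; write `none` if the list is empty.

With ζ = e^{iπ/4} the internal vectors are ζ^0,ζ^3,ζ^6,ζ^9.
candidate 1: n = (3, -1, -1, 0) → π⊥ ≈ (+3.707107, +0.292893); max(|x|,|y|,|x±y|/√2) = 3.707107 > 1 ⇒ ∉ W
candidate 2: n = (0, -1, 0, -1) → π⊥ ≈ (+0.000000, -1.414214); max(|x|,|y|,|x±y|/√2) = 1.414214 > 1 ⇒ ∉ W
candidate 3: n = (0, 3, -3, -1) → π⊥ ≈ (-2.828427, +4.414214); max(|x|,|y|,|x±y|/√2) = 5.121320 > 1 ⇒ ∉ W
candidate 4: n = (0, 1, 1, -1) → π⊥ ≈ (-1.414214, -1.000000); max(|x|,|y|,|x±y|/√2) = 1.707107 > 1 ⇒ ∉ W

none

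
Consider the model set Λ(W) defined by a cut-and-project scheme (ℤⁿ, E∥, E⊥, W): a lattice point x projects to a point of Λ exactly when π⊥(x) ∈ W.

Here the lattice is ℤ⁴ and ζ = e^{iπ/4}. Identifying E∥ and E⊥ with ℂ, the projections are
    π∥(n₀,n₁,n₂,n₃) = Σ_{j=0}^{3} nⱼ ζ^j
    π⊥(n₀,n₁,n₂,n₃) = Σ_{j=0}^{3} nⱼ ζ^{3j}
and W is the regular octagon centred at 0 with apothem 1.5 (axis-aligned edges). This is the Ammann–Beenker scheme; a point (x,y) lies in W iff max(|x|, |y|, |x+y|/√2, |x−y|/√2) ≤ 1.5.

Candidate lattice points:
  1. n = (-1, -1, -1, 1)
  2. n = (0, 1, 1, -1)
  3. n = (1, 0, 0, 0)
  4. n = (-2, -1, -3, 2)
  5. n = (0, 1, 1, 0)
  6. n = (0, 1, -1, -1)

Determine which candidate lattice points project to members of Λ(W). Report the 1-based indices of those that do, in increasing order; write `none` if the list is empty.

With ζ = e^{iπ/4} the internal vectors are ζ^0,ζ^3,ζ^6,ζ^9.
candidate 1: n = (-1, -1, -1, 1) → π⊥ ≈ (+0.4142, +1.0000); max(|x|,|y|,|x±y|/√2) = 1.0000 ≤ 1.5 ⇒ ∈ W
candidate 2: n = (0, 1, 1, -1) → π⊥ ≈ (-1.4142, -1.0000); max(|x|,|y|,|x±y|/√2) = 1.7071 > 1.5 ⇒ ∉ W
candidate 3: n = (1, 0, 0, 0) → π⊥ ≈ (+1.0000, +0.0000); max(|x|,|y|,|x±y|/√2) = 1.0000 ≤ 1.5 ⇒ ∈ W
candidate 4: n = (-2, -1, -3, 2) → π⊥ ≈ (+0.1213, +3.7071); max(|x|,|y|,|x±y|/√2) = 3.7071 > 1.5 ⇒ ∉ W
candidate 5: n = (0, 1, 1, 0) → π⊥ ≈ (-0.7071, -0.2929); max(|x|,|y|,|x±y|/√2) = 0.7071 ≤ 1.5 ⇒ ∈ W
candidate 6: n = (0, 1, -1, -1) → π⊥ ≈ (-1.4142, +1.0000); max(|x|,|y|,|x±y|/√2) = 1.7071 > 1.5 ⇒ ∉ W

1, 3, 5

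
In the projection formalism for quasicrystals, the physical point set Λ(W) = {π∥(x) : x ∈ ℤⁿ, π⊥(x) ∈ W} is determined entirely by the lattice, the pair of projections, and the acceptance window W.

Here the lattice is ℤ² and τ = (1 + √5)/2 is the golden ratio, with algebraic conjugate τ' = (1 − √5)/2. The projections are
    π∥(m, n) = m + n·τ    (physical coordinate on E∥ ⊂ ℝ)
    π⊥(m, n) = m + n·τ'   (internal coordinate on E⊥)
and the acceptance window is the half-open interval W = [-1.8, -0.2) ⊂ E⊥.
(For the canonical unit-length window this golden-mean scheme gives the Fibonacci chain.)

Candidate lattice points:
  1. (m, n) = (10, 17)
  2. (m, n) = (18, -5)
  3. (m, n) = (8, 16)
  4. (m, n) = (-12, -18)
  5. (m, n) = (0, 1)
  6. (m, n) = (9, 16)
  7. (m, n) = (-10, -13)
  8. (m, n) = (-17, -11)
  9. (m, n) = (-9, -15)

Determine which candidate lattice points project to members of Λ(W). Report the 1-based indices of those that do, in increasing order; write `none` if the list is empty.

Numerically τ ≈ 1.61803 and τ' = −1/τ ≈ -0.61803.
[1] lift (10,17): star map gives -0.50658; window check -1.8 ≤ -0.50658 < -0.2 is true → IN Λ
[2] lift (18,-5): star map gives 21.09017; window check -1.8 ≤ 21.09017 < -0.2 is false → out
[3] lift (8,16): star map gives -1.88854; window check -1.8 ≤ -1.88854 < -0.2 is false → out
[4] lift (-12,-18): star map gives -0.87539; window check -1.8 ≤ -0.87539 < -0.2 is true → IN Λ
[5] lift (0,1): star map gives -0.61803; window check -1.8 ≤ -0.61803 < -0.2 is true → IN Λ
[6] lift (9,16): star map gives -0.88854; window check -1.8 ≤ -0.88854 < -0.2 is true → IN Λ
[7] lift (-10,-13): star map gives -1.96556; window check -1.8 ≤ -1.96556 < -0.2 is false → out
[8] lift (-17,-11): star map gives -10.20163; window check -1.8 ≤ -10.20163 < -0.2 is false → out
[9] lift (-9,-15): star map gives 0.27051; window check -1.8 ≤ 0.27051 < -0.2 is false → out

1, 4, 5, 6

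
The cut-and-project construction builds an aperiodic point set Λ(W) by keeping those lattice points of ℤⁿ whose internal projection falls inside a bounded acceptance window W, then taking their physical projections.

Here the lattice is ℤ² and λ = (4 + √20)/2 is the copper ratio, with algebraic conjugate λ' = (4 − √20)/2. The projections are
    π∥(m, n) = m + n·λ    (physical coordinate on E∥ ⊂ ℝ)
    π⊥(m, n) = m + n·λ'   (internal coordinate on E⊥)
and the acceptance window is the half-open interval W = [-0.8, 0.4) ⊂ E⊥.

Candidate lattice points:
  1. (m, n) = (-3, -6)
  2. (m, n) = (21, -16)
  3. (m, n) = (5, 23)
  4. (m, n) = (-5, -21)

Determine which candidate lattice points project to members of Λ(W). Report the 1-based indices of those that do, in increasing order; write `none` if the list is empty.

Compute λ' = (4−√20)/2 = -0.2361, so π⊥(m,n) = m -0.2361·n.
#1 (-3,-6): internal coord -3 + (-6)·λ' = -1.5836; -1.5836 ∉ [-0.8, 0.4) → out
#2 (21,-16): internal coord 21 + (-16)·λ' = +24.7771; +24.7771 ∉ [-0.8, 0.4) → out
#3 (5,23): internal coord 5 + (23)·λ' = -0.4296; -0.4296 ∈ [-0.8, 0.4) → IN Λ
#4 (-5,-21): internal coord -5 + (-21)·λ' = -0.0426; -0.0426 ∈ [-0.8, 0.4) → IN Λ

3, 4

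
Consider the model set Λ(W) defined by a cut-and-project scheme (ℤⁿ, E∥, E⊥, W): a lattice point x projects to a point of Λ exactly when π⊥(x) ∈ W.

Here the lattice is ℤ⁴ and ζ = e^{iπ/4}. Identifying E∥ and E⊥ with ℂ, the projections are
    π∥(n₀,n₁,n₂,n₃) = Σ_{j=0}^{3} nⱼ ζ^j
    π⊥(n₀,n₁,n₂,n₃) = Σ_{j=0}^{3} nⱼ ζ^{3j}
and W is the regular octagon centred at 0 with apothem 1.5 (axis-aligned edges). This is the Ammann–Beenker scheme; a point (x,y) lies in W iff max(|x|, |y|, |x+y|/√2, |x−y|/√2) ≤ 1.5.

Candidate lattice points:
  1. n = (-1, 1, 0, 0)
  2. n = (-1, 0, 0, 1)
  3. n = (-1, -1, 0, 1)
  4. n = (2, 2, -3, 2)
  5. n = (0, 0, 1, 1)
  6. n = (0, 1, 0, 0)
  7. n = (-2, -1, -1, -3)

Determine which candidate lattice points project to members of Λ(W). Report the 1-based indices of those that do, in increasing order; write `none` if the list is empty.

2, 3, 5, 6

With ζ = e^{iπ/4} the internal vectors are ζ^0,ζ^3,ζ^6,ζ^9.
#1 (-1, 1, 0, 0): internal (-1.707107, 0.707107); octagon support 1.707107 vs apothem 1.5 → ∉ W
#2 (-1, 0, 0, 1): internal (-0.292893, 0.707107); octagon support 0.707107 vs apothem 1.5 → ∈ W
#3 (-1, -1, 0, 1): internal (0.414214, 0.000000); octagon support 0.414214 vs apothem 1.5 → ∈ W
#4 (2, 2, -3, 2): internal (2.000000, 5.828427); octagon support 5.828427 vs apothem 1.5 → ∉ W
#5 (0, 0, 1, 1): internal (0.707107, -0.292893); octagon support 0.707107 vs apothem 1.5 → ∈ W
#6 (0, 1, 0, 0): internal (-0.707107, 0.707107); octagon support 1.000000 vs apothem 1.5 → ∈ W
#7 (-2, -1, -1, -3): internal (-3.414214, -1.828427); octagon support 3.707107 vs apothem 1.5 → ∉ W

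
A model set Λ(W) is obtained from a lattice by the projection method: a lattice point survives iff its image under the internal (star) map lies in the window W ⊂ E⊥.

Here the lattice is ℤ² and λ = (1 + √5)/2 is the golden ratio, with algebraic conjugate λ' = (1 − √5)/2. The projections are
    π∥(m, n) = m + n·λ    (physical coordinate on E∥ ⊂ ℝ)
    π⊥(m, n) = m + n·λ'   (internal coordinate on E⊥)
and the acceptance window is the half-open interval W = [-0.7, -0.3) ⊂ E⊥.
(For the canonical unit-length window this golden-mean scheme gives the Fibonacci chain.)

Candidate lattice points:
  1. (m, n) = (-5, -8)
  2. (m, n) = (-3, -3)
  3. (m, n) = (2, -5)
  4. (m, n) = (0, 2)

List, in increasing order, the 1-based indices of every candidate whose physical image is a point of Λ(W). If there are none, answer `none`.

Compute λ' = (1−√5)/2 = -0.6180, so π⊥(m,n) = m -0.6180·n.
#1 (-5,-8): internal coord -5 + (-8)·λ' = -0.0557; -0.0557 ∉ [-0.7, -0.3) → out
#2 (-3,-3): internal coord -3 + (-3)·λ' = -1.1459; -1.1459 ∉ [-0.7, -0.3) → out
#3 (2,-5): internal coord 2 + (-5)·λ' = +5.0902; +5.0902 ∉ [-0.7, -0.3) → out
#4 (0,2): internal coord 0 + (2)·λ' = -1.2361; -1.2361 ∉ [-0.7, -0.3) → out

none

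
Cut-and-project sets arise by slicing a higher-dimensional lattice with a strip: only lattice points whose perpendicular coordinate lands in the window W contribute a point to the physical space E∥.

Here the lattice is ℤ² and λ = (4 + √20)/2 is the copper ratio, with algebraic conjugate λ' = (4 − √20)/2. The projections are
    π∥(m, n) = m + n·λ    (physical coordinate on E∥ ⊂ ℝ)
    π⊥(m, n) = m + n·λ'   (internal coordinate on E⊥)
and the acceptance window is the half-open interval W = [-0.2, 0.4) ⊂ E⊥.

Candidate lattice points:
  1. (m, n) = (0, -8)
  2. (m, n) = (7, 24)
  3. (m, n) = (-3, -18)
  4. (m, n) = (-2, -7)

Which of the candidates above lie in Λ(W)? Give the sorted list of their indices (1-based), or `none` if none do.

none

Compute λ' = (4−√20)/2 = -0.2361, so π⊥(m,n) = m -0.2361·n.
#1 (0,-8): internal coord 0 + (-8)·λ' = +1.8885; +1.8885 ∉ [-0.2, 0.4) → out
#2 (7,24): internal coord 7 + (24)·λ' = +1.3344; +1.3344 ∉ [-0.2, 0.4) → out
#3 (-3,-18): internal coord -3 + (-18)·λ' = +1.2492; +1.2492 ∉ [-0.2, 0.4) → out
#4 (-2,-7): internal coord -2 + (-7)·λ' = -0.3475; -0.3475 ∉ [-0.2, 0.4) → out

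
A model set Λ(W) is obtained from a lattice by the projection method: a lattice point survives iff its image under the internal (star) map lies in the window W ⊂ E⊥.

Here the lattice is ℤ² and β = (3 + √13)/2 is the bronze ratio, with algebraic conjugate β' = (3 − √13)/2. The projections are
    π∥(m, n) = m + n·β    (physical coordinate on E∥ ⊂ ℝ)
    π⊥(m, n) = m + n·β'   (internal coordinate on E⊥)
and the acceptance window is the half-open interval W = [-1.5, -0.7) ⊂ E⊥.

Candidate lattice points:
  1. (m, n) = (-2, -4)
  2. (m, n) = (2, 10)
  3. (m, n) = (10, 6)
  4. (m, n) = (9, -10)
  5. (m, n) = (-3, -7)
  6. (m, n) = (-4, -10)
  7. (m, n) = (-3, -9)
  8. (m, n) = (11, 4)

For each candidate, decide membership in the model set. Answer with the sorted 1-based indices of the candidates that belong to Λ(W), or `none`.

1, 2, 5, 6

Compute β' = (3−√13)/2 = -0.30278, so π⊥(m,n) = m -0.30278·n.
candidate 1: (m,n)=(-2,-4) → π∥ = -2-4·β ≈ -15.21110, π⊥ = -2-4·β' ≈ -0.78890 ∈ [-1.5, -0.7) ⇒ IN Λ
candidate 2: (m,n)=(2,10) → π∥ = 2+10·β ≈ 35.02776, π⊥ = 2+10·β' ≈ -1.02776 ∈ [-1.5, -0.7) ⇒ IN Λ
candidate 3: (m,n)=(10,6) → π∥ = 10+6·β ≈ 29.81665, π⊥ = 10+6·β' ≈ 8.18335 ∉ [-1.5, -0.7) ⇒ out
candidate 4: (m,n)=(9,-10) → π∥ = 9-10·β ≈ -24.02776, π⊥ = 9-10·β' ≈ 12.02776 ∉ [-1.5, -0.7) ⇒ out
candidate 5: (m,n)=(-3,-7) → π∥ = -3-7·β ≈ -26.11943, π⊥ = -3-7·β' ≈ -0.88057 ∈ [-1.5, -0.7) ⇒ IN Λ
candidate 6: (m,n)=(-4,-10) → π∥ = -4-10·β ≈ -37.02776, π⊥ = -4-10·β' ≈ -0.97224 ∈ [-1.5, -0.7) ⇒ IN Λ
candidate 7: (m,n)=(-3,-9) → π∥ = -3-9·β ≈ -32.72498, π⊥ = -3-9·β' ≈ -0.27502 ∉ [-1.5, -0.7) ⇒ out
candidate 8: (m,n)=(11,4) → π∥ = 11+4·β ≈ 24.21110, π⊥ = 11+4·β' ≈ 9.78890 ∉ [-1.5, -0.7) ⇒ out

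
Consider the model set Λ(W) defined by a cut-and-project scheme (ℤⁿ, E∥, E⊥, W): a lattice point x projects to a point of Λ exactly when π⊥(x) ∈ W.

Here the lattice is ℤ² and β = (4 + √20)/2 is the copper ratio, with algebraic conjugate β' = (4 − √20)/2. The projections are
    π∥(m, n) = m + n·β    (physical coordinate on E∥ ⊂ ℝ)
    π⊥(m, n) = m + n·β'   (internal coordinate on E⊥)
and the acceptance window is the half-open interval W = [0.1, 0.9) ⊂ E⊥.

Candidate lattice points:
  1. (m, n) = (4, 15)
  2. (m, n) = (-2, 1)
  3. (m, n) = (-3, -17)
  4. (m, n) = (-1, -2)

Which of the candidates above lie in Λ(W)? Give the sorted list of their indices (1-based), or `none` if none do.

1

Compute β' = (4−√20)/2 = -0.23607, so π⊥(m,n) = m -0.23607·n.
#1 (4,15): internal coord 4 + (15)·β' = +0.45898; +0.45898 ∈ [0.1, 0.9) → IN Λ
#2 (-2,1): internal coord -2 + (1)·β' = -2.23607; -2.23607 ∉ [0.1, 0.9) → out
#3 (-3,-17): internal coord -3 + (-17)·β' = +1.01316; +1.01316 ∉ [0.1, 0.9) → out
#4 (-1,-2): internal coord -1 + (-2)·β' = -0.52786; -0.52786 ∉ [0.1, 0.9) → out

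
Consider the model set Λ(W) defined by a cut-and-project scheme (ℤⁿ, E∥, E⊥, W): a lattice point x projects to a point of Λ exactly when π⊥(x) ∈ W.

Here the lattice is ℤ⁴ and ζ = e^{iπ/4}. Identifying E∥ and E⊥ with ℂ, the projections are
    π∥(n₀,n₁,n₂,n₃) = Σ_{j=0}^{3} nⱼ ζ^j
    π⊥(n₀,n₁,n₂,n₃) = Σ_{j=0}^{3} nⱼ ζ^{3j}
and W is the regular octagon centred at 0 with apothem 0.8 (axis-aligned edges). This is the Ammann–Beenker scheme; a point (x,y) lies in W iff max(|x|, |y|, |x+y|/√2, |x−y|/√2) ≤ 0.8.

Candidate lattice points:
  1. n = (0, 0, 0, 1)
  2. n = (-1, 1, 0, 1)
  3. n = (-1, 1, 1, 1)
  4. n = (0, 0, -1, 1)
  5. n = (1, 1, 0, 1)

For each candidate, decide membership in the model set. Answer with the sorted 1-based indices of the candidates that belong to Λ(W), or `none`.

none

With ζ = e^{iπ/4} the internal vectors are ζ^0,ζ^3,ζ^6,ζ^9.
candidate 1: n = (0, 0, 0, 1) → π⊥ ≈ (+0.7071, +0.7071); max(|x|,|y|,|x±y|/√2) = 1.0000 > 0.8 ⇒ ∉ W
candidate 2: n = (-1, 1, 0, 1) → π⊥ ≈ (-1.0000, +1.4142); max(|x|,|y|,|x±y|/√2) = 1.7071 > 0.8 ⇒ ∉ W
candidate 3: n = (-1, 1, 1, 1) → π⊥ ≈ (-1.0000, +0.4142); max(|x|,|y|,|x±y|/√2) = 1.0000 > 0.8 ⇒ ∉ W
candidate 4: n = (0, 0, -1, 1) → π⊥ ≈ (+0.7071, +1.7071); max(|x|,|y|,|x±y|/√2) = 1.7071 > 0.8 ⇒ ∉ W
candidate 5: n = (1, 1, 0, 1) → π⊥ ≈ (+1.0000, +1.4142); max(|x|,|y|,|x±y|/√2) = 1.7071 > 0.8 ⇒ ∉ W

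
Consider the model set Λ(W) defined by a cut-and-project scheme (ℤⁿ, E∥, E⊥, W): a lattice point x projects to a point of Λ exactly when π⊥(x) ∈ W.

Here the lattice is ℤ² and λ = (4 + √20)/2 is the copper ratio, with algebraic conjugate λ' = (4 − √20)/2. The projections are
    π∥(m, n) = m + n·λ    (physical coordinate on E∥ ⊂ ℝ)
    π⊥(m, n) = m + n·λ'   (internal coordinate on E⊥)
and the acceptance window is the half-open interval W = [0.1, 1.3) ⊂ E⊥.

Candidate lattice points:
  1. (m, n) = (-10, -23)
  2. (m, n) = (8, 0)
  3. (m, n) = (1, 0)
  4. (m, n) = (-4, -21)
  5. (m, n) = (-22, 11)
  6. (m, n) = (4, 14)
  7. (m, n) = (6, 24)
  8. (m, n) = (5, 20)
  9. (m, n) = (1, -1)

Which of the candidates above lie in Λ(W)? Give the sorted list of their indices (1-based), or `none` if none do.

3, 4, 6, 7, 8, 9

λ' = (4−√20)/2 ≈ -0.236068.
[1] lift (-10,-23): star map gives -4.570437; window check 0.1 ≤ -4.570437 < 1.3 is false → out
[2] lift (8,0): star map gives 8.000000; window check 0.1 ≤ 8.000000 < 1.3 is false → out
[3] lift (1,0): star map gives 1.000000; window check 0.1 ≤ 1.000000 < 1.3 is true → IN Λ
[4] lift (-4,-21): star map gives 0.957428; window check 0.1 ≤ 0.957428 < 1.3 is true → IN Λ
[5] lift (-22,11): star map gives -24.596748; window check 0.1 ≤ -24.596748 < 1.3 is false → out
[6] lift (4,14): star map gives 0.695048; window check 0.1 ≤ 0.695048 < 1.3 is true → IN Λ
[7] lift (6,24): star map gives 0.334369; window check 0.1 ≤ 0.334369 < 1.3 is true → IN Λ
[8] lift (5,20): star map gives 0.278640; window check 0.1 ≤ 0.278640 < 1.3 is true → IN Λ
[9] lift (1,-1): star map gives 1.236068; window check 0.1 ≤ 1.236068 < 1.3 is true → IN Λ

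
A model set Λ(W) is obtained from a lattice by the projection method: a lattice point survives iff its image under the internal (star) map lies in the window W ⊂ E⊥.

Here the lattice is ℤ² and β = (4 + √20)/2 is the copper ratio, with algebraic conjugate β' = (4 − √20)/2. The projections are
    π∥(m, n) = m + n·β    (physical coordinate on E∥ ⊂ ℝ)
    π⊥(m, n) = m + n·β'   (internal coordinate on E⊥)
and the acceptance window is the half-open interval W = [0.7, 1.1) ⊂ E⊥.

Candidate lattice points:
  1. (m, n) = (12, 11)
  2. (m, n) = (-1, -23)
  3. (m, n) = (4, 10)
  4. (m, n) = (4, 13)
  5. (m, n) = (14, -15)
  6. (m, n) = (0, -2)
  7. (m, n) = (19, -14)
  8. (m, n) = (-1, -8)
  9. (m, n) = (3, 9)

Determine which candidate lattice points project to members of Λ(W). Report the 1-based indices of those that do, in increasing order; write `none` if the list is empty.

β' = (4−√20)/2 ≈ -0.2361.
candidate 1: (m,n)=(12,11) → π∥ = 12+11·β ≈ 58.5967, π⊥ = 12+11·β' ≈ 9.4033 ∉ [0.7, 1.1) ⇒ out
candidate 2: (m,n)=(-1,-23) → π∥ = -1-23·β ≈ -98.4296, π⊥ = -1-23·β' ≈ 4.4296 ∉ [0.7, 1.1) ⇒ out
candidate 3: (m,n)=(4,10) → π∥ = 4+10·β ≈ 46.3607, π⊥ = 4+10·β' ≈ 1.6393 ∉ [0.7, 1.1) ⇒ out
candidate 4: (m,n)=(4,13) → π∥ = 4+13·β ≈ 59.0689, π⊥ = 4+13·β' ≈ 0.9311 ∈ [0.7, 1.1) ⇒ IN Λ
candidate 5: (m,n)=(14,-15) → π∥ = 14-15·β ≈ -49.5410, π⊥ = 14-15·β' ≈ 17.5410 ∉ [0.7, 1.1) ⇒ out
candidate 6: (m,n)=(0,-2) → π∥ = 0-2·β ≈ -8.4721, π⊥ = 0-2·β' ≈ 0.4721 ∉ [0.7, 1.1) ⇒ out
candidate 7: (m,n)=(19,-14) → π∥ = 19-14·β ≈ -40.3050, π⊥ = 19-14·β' ≈ 22.3050 ∉ [0.7, 1.1) ⇒ out
candidate 8: (m,n)=(-1,-8) → π∥ = -1-8·β ≈ -34.8885, π⊥ = -1-8·β' ≈ 0.8885 ∈ [0.7, 1.1) ⇒ IN Λ
candidate 9: (m,n)=(3,9) → π∥ = 3+9·β ≈ 41.1246, π⊥ = 3+9·β' ≈ 0.8754 ∈ [0.7, 1.1) ⇒ IN Λ

4, 8, 9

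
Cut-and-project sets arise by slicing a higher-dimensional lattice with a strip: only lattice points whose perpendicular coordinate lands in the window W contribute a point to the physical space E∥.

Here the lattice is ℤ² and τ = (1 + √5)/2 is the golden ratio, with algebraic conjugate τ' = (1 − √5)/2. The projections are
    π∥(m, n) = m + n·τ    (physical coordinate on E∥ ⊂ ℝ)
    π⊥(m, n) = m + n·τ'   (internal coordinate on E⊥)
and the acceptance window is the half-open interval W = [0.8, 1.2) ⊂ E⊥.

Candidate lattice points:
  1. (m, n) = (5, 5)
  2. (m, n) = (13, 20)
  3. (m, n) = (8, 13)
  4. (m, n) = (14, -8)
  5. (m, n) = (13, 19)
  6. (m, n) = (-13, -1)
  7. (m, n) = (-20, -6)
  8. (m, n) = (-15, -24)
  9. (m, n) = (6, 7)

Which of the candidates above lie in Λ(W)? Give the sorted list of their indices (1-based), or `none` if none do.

Compute τ' = (1−√5)/2 = -0.618034, so π⊥(m,n) = m -0.618034·n.
#1 (5,5): internal coord 5 + (5)·τ' = +1.909830; +1.909830 ∉ [0.8, 1.2) → out
#2 (13,20): internal coord 13 + (20)·τ' = +0.639320; +0.639320 ∉ [0.8, 1.2) → out
#3 (8,13): internal coord 8 + (13)·τ' = -0.034442; -0.034442 ∉ [0.8, 1.2) → out
#4 (14,-8): internal coord 14 + (-8)·τ' = +18.944272; +18.944272 ∉ [0.8, 1.2) → out
#5 (13,19): internal coord 13 + (19)·τ' = +1.257354; +1.257354 ∉ [0.8, 1.2) → out
#6 (-13,-1): internal coord -13 + (-1)·τ' = -12.381966; -12.381966 ∉ [0.8, 1.2) → out
#7 (-20,-6): internal coord -20 + (-6)·τ' = -16.291796; -16.291796 ∉ [0.8, 1.2) → out
#8 (-15,-24): internal coord -15 + (-24)·τ' = -0.167184; -0.167184 ∉ [0.8, 1.2) → out
#9 (6,7): internal coord 6 + (7)·τ' = +1.673762; +1.673762 ∉ [0.8, 1.2) → out

none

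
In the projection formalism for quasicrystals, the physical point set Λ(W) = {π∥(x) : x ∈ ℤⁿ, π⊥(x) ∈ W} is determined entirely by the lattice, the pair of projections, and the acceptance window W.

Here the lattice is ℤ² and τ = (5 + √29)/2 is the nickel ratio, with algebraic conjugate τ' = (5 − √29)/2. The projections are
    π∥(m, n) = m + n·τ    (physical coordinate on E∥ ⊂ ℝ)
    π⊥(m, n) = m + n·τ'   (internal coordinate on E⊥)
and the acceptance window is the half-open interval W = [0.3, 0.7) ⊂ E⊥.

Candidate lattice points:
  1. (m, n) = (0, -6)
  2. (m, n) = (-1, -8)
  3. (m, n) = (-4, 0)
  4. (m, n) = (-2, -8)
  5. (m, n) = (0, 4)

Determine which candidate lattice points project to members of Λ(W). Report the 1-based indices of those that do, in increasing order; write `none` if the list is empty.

τ' = (5−√29)/2 ≈ -0.1926.
#1 (0,-6): internal coord 0 + (-6)·τ' = +1.1555; +1.1555 ∉ [0.3, 0.7) → out
#2 (-1,-8): internal coord -1 + (-8)·τ' = +0.5407; +0.5407 ∈ [0.3, 0.7) → IN Λ
#3 (-4,0): internal coord -4 + (0)·τ' = -4.0000; -4.0000 ∉ [0.3, 0.7) → out
#4 (-2,-8): internal coord -2 + (-8)·τ' = -0.4593; -0.4593 ∉ [0.3, 0.7) → out
#5 (0,4): internal coord 0 + (4)·τ' = -0.7703; -0.7703 ∉ [0.3, 0.7) → out

2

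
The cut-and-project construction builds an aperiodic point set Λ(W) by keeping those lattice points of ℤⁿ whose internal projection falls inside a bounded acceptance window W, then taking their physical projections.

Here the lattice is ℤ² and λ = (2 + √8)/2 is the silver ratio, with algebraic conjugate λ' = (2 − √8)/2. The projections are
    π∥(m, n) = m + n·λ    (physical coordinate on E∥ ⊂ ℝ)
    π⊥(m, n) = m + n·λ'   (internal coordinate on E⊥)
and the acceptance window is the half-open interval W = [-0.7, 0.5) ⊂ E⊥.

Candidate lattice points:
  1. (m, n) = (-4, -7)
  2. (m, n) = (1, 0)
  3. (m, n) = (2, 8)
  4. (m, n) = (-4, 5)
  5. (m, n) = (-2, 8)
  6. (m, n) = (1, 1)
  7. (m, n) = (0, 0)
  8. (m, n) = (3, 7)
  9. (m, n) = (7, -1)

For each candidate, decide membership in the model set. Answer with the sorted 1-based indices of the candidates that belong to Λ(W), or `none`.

7, 8

λ' = (2−√8)/2 ≈ -0.4142.
candidate 1: (m,n)=(-4,-7) → π∥ = -4-7·λ ≈ -20.8995, π⊥ = -4-7·λ' ≈ -1.1005 ∉ [-0.7, 0.5) ⇒ out
candidate 2: (m,n)=(1,0) → π∥ = 1+0·λ ≈ 1.0000, π⊥ = 1+0·λ' ≈ 1.0000 ∉ [-0.7, 0.5) ⇒ out
candidate 3: (m,n)=(2,8) → π∥ = 2+8·λ ≈ 21.3137, π⊥ = 2+8·λ' ≈ -1.3137 ∉ [-0.7, 0.5) ⇒ out
candidate 4: (m,n)=(-4,5) → π∥ = -4+5·λ ≈ 8.0711, π⊥ = -4+5·λ' ≈ -6.0711 ∉ [-0.7, 0.5) ⇒ out
candidate 5: (m,n)=(-2,8) → π∥ = -2+8·λ ≈ 17.3137, π⊥ = -2+8·λ' ≈ -5.3137 ∉ [-0.7, 0.5) ⇒ out
candidate 6: (m,n)=(1,1) → π∥ = 1+1·λ ≈ 3.4142, π⊥ = 1+1·λ' ≈ 0.5858 ∉ [-0.7, 0.5) ⇒ out
candidate 7: (m,n)=(0,0) → π∥ = 0+0·λ ≈ 0.0000, π⊥ = 0+0·λ' ≈ 0.0000 ∈ [-0.7, 0.5) ⇒ IN Λ
candidate 8: (m,n)=(3,7) → π∥ = 3+7·λ ≈ 19.8995, π⊥ = 3+7·λ' ≈ 0.1005 ∈ [-0.7, 0.5) ⇒ IN Λ
candidate 9: (m,n)=(7,-1) → π∥ = 7-1·λ ≈ 4.5858, π⊥ = 7-1·λ' ≈ 7.4142 ∉ [-0.7, 0.5) ⇒ out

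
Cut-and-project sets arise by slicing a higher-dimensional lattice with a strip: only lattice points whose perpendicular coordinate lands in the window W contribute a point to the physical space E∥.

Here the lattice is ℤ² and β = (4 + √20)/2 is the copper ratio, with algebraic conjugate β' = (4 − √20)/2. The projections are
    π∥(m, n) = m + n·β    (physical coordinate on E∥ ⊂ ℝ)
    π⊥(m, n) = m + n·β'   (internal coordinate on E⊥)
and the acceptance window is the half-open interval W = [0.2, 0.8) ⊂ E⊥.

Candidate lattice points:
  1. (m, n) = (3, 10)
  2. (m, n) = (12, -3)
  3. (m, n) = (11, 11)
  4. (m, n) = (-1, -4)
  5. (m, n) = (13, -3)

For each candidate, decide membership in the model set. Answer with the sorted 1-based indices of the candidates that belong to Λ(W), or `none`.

Numerically β ≈ 4.23607 and β' = −1/β ≈ -0.23607.
#1 (3,10): internal coord 3 + (10)·β' = +0.63932; +0.63932 ∈ [0.2, 0.8) → IN Λ
#2 (12,-3): internal coord 12 + (-3)·β' = +12.70820; +12.70820 ∉ [0.2, 0.8) → out
#3 (11,11): internal coord 11 + (11)·β' = +8.40325; +8.40325 ∉ [0.2, 0.8) → out
#4 (-1,-4): internal coord -1 + (-4)·β' = -0.05573; -0.05573 ∉ [0.2, 0.8) → out
#5 (13,-3): internal coord 13 + (-3)·β' = +13.70820; +13.70820 ∉ [0.2, 0.8) → out

1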